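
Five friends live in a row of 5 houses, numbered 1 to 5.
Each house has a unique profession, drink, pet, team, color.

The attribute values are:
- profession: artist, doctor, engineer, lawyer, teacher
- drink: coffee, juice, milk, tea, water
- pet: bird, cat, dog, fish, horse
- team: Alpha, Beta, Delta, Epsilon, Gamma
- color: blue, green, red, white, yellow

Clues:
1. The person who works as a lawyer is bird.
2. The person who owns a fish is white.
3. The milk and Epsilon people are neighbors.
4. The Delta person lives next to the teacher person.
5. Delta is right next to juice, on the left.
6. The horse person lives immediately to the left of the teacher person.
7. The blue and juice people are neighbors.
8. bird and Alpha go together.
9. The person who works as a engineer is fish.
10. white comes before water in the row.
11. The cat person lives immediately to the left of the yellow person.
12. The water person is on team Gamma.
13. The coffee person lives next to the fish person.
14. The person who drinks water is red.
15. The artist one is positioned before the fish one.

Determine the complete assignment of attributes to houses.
Solution:

House | Profession | Drink | Pet | Team | Color
-----------------------------------------------
  1   | artist | milk | horse | Delta | blue
  2   | teacher | juice | cat | Epsilon | green
  3   | lawyer | coffee | bird | Alpha | yellow
  4   | engineer | tea | fish | Beta | white
  5   | doctor | water | dog | Gamma | red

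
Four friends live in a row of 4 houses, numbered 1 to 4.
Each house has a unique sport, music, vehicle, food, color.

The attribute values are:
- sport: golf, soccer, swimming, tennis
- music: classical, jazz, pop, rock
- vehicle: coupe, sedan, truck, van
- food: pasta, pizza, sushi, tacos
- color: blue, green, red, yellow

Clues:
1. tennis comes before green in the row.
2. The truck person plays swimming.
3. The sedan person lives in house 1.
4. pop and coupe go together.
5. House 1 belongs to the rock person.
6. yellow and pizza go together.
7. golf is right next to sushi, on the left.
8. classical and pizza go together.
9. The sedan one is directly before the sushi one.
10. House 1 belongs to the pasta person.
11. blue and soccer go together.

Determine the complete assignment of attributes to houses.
Solution:

House | Sport | Music | Vehicle | Food | Color
----------------------------------------------
  1   | golf | rock | sedan | pasta | red
  2   | soccer | pop | coupe | sushi | blue
  3   | tennis | classical | van | pizza | yellow
  4   | swimming | jazz | truck | tacos | green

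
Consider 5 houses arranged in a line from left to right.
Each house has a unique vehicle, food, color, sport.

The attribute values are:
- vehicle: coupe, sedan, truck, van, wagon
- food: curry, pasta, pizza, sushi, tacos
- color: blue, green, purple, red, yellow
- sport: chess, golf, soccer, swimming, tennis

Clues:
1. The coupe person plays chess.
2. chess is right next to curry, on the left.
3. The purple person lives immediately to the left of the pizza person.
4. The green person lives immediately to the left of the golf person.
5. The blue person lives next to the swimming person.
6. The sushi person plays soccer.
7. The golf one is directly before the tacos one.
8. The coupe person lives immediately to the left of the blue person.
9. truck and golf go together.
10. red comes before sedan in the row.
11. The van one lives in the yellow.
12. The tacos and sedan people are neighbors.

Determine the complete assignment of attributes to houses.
Solution:

House | Vehicle | Food | Color | Sport
--------------------------------------
  1   | coupe | pasta | green | chess
  2   | truck | curry | blue | golf
  3   | wagon | tacos | red | swimming
  4   | sedan | sushi | purple | soccer
  5   | van | pizza | yellow | tennis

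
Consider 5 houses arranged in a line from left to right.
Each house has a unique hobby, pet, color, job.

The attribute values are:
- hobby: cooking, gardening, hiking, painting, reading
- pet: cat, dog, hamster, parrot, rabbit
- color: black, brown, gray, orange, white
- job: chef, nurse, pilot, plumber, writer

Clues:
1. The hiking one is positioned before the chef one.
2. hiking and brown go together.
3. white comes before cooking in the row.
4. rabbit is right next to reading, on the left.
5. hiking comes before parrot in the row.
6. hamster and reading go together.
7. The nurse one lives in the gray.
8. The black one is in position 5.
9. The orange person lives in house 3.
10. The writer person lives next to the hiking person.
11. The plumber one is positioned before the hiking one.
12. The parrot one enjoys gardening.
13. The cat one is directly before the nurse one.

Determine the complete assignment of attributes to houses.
Solution:

House | Hobby | Pet | Color | Job
---------------------------------
  1   | painting | cat | white | plumber
  2   | cooking | rabbit | gray | nurse
  3   | reading | hamster | orange | writer
  4   | hiking | dog | brown | pilot
  5   | gardening | parrot | black | chef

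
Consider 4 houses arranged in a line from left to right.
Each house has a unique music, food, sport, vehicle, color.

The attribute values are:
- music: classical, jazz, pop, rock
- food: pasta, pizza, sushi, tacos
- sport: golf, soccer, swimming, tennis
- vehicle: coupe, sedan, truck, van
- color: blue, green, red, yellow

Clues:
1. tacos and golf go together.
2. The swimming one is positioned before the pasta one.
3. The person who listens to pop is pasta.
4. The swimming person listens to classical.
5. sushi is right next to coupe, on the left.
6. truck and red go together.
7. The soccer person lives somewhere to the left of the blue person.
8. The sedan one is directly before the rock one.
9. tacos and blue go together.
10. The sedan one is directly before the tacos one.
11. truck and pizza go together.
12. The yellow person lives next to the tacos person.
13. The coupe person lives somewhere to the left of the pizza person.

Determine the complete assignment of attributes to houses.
Solution:

House | Music | Food | Sport | Vehicle | Color
----------------------------------------------
  1   | jazz | sushi | soccer | sedan | yellow
  2   | rock | tacos | golf | coupe | blue
  3   | classical | pizza | swimming | truck | red
  4   | pop | pasta | tennis | van | green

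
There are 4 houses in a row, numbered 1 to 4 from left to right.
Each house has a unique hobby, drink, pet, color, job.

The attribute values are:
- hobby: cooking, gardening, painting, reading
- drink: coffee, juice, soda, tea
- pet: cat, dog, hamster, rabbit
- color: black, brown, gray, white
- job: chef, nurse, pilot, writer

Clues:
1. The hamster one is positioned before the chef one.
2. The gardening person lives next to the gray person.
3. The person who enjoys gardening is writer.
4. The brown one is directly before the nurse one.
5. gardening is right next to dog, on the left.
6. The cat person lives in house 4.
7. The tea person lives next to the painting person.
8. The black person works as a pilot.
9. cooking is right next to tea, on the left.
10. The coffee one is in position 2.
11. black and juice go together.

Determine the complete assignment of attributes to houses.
Solution:

House | Hobby | Drink | Pet | Color | Job
-----------------------------------------
  1   | gardening | soda | hamster | brown | writer
  2   | cooking | coffee | dog | gray | nurse
  3   | reading | tea | rabbit | white | chef
  4   | painting | juice | cat | black | pilot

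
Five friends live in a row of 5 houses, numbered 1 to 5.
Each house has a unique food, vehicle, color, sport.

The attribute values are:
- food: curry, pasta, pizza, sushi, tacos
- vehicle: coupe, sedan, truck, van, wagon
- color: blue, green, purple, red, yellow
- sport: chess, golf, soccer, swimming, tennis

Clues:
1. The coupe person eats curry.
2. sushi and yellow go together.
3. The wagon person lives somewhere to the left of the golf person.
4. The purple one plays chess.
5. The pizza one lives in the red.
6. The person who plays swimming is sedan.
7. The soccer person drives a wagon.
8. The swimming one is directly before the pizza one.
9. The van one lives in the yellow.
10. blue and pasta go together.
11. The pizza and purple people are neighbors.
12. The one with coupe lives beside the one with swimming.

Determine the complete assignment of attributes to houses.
Solution:

House | Food | Vehicle | Color | Sport
--------------------------------------
  1   | curry | coupe | green | tennis
  2   | pasta | sedan | blue | swimming
  3   | pizza | wagon | red | soccer
  4   | tacos | truck | purple | chess
  5   | sushi | van | yellow | golf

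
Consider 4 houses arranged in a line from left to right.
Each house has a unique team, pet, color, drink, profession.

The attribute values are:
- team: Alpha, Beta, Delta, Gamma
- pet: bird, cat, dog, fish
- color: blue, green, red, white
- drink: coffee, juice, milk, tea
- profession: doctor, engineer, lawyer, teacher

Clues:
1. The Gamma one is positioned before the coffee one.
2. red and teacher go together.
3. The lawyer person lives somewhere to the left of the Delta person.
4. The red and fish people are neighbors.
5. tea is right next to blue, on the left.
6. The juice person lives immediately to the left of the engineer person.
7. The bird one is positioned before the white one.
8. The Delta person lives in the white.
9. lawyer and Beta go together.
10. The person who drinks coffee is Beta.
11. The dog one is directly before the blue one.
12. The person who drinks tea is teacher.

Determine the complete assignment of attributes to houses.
Solution:

House | Team | Pet | Color | Drink | Profession
-----------------------------------------------
  1   | Gamma | dog | red | tea | teacher
  2   | Beta | fish | blue | coffee | lawyer
  3   | Alpha | bird | green | juice | doctor
  4   | Delta | cat | white | milk | engineer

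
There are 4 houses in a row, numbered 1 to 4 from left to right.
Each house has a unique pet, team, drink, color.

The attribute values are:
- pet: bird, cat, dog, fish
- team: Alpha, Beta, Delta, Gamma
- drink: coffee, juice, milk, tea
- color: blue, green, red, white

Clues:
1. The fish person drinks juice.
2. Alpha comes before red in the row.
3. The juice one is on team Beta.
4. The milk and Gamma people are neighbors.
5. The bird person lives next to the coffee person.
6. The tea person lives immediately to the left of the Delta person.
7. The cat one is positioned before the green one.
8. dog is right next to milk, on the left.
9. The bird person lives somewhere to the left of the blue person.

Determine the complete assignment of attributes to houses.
Solution:

House | Pet | Team | Drink | Color
----------------------------------
  1   | dog | Alpha | tea | white
  2   | bird | Delta | milk | red
  3   | cat | Gamma | coffee | blue
  4   | fish | Beta | juice | green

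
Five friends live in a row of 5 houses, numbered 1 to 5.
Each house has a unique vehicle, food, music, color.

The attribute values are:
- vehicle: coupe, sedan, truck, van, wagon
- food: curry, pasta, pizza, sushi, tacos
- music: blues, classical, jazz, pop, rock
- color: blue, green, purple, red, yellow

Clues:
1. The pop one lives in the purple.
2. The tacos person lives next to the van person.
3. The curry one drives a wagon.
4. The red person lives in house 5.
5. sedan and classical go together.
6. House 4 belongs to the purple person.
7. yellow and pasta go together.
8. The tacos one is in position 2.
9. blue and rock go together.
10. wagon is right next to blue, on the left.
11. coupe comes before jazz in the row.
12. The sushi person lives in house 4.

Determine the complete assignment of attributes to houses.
Solution:

House | Vehicle | Food | Music | Color
--------------------------------------
  1   | wagon | curry | blues | green
  2   | coupe | tacos | rock | blue
  3   | van | pasta | jazz | yellow
  4   | truck | sushi | pop | purple
  5   | sedan | pizza | classical | red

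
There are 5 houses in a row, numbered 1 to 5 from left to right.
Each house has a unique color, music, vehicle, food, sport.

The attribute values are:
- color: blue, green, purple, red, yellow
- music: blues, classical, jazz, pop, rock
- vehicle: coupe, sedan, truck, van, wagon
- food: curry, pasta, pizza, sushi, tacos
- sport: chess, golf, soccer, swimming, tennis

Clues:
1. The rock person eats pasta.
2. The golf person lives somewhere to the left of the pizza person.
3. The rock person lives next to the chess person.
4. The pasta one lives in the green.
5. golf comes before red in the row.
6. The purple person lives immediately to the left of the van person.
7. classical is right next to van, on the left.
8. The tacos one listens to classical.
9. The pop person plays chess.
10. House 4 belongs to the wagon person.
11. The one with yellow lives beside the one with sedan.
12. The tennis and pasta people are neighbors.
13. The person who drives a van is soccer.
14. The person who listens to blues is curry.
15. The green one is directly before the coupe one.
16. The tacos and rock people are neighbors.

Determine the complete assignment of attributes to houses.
Solution:

House | Color | Music | Vehicle | Food | Sport
----------------------------------------------
  1   | purple | classical | truck | tacos | tennis
  2   | green | rock | van | pasta | soccer
  3   | blue | pop | coupe | sushi | chess
  4   | yellow | blues | wagon | curry | golf
  5   | red | jazz | sedan | pizza | swimming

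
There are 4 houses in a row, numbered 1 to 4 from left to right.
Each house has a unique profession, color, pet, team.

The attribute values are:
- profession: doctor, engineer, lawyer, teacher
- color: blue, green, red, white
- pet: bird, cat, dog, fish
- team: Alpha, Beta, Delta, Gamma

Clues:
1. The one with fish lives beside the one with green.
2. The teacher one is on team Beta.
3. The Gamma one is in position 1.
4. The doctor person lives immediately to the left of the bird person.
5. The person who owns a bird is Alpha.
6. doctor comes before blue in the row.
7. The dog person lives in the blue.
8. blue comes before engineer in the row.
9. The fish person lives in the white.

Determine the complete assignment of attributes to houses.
Solution:

House | Profession | Color | Pet | Team
---------------------------------------
  1   | doctor | white | fish | Gamma
  2   | lawyer | green | bird | Alpha
  3   | teacher | blue | dog | Beta
  4   | engineer | red | cat | Delta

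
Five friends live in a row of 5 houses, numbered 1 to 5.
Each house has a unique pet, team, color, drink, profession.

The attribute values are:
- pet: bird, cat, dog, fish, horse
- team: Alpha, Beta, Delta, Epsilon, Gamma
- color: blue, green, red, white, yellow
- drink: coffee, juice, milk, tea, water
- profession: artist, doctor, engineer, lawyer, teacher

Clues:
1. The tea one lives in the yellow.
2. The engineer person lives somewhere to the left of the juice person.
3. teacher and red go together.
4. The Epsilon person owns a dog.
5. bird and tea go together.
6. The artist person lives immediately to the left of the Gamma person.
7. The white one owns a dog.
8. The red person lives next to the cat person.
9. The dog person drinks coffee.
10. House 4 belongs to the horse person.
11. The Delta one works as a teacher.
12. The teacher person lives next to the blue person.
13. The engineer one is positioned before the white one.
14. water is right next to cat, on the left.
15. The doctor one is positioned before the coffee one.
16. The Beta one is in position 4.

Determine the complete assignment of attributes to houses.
Solution:

House | Pet | Team | Color | Drink | Profession
-----------------------------------------------
  1   | fish | Delta | red | water | teacher
  2   | cat | Alpha | blue | milk | artist
  3   | bird | Gamma | yellow | tea | engineer
  4   | horse | Beta | green | juice | doctor
  5   | dog | Epsilon | white | coffee | lawyer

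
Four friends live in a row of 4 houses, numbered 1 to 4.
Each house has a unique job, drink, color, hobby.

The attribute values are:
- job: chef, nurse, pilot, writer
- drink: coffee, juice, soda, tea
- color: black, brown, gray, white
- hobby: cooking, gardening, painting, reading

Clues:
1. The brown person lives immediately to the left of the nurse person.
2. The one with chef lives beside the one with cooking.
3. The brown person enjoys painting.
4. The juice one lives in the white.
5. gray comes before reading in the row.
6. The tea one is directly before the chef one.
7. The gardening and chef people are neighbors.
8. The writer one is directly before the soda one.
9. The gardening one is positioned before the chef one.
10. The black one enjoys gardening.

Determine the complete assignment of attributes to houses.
Solution:

House | Job | Drink | Color | Hobby
-----------------------------------
  1   | writer | tea | black | gardening
  2   | chef | soda | brown | painting
  3   | nurse | coffee | gray | cooking
  4   | pilot | juice | white | reading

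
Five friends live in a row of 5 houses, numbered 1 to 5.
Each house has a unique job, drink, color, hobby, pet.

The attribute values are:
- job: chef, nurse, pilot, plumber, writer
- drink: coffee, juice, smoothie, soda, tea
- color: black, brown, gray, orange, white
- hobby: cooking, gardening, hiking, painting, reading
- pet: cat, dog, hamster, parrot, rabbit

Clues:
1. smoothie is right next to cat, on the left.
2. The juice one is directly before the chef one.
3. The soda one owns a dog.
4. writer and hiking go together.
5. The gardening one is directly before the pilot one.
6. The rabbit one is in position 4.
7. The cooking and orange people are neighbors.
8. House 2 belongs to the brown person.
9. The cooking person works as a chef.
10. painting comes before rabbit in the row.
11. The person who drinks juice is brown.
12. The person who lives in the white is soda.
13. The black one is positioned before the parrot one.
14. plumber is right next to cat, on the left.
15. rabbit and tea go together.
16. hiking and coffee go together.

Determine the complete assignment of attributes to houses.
Solution:

House | Job | Drink | Color | Hobby | Pet
-----------------------------------------
  1   | plumber | smoothie | black | gardening | hamster
  2   | pilot | juice | brown | painting | cat
  3   | chef | soda | white | cooking | dog
  4   | nurse | tea | orange | reading | rabbit
  5   | writer | coffee | gray | hiking | parrot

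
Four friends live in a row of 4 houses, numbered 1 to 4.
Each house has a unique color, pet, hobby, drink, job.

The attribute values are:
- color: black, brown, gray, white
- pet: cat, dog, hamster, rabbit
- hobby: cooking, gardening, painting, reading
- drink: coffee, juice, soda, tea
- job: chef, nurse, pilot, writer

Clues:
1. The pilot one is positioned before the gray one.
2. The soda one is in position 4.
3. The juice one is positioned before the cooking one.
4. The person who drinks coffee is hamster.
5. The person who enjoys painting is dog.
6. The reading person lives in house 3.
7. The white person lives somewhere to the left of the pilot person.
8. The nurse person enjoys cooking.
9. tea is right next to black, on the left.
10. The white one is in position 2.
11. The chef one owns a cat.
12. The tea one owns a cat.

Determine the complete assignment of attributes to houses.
Solution:

House | Color | Pet | Hobby | Drink | Job
-----------------------------------------
  1   | brown | dog | painting | juice | writer
  2   | white | cat | gardening | tea | chef
  3   | black | hamster | reading | coffee | pilot
  4   | gray | rabbit | cooking | soda | nurse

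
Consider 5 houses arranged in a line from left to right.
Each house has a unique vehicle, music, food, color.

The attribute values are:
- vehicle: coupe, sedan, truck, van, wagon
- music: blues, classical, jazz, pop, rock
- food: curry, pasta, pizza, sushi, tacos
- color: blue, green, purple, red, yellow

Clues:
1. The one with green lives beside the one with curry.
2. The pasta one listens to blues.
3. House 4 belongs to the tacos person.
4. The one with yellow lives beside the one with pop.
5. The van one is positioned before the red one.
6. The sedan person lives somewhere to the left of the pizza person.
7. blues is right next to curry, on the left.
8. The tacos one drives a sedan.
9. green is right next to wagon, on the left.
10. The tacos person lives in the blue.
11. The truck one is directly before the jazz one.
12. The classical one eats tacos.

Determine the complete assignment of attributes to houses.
Solution:

House | Vehicle | Music | Food | Color
--------------------------------------
  1   | truck | blues | pasta | green
  2   | wagon | jazz | curry | yellow
  3   | van | pop | sushi | purple
  4   | sedan | classical | tacos | blue
  5   | coupe | rock | pizza | red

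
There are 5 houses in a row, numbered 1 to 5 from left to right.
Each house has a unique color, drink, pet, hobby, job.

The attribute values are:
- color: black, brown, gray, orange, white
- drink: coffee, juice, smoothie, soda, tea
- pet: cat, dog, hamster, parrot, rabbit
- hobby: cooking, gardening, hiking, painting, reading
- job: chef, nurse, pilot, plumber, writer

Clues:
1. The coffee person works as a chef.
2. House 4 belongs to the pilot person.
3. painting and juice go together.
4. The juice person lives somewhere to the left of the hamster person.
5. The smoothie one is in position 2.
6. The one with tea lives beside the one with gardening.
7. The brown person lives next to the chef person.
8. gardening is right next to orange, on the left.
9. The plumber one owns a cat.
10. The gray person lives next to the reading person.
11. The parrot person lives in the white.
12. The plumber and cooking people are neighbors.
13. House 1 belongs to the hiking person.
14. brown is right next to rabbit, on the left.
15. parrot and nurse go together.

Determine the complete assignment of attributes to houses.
Solution:

House | Color | Drink | Pet | Hobby | Job
-----------------------------------------
  1   | white | tea | parrot | hiking | nurse
  2   | brown | smoothie | cat | gardening | plumber
  3   | orange | coffee | rabbit | cooking | chef
  4   | gray | juice | dog | painting | pilot
  5   | black | soda | hamster | reading | writer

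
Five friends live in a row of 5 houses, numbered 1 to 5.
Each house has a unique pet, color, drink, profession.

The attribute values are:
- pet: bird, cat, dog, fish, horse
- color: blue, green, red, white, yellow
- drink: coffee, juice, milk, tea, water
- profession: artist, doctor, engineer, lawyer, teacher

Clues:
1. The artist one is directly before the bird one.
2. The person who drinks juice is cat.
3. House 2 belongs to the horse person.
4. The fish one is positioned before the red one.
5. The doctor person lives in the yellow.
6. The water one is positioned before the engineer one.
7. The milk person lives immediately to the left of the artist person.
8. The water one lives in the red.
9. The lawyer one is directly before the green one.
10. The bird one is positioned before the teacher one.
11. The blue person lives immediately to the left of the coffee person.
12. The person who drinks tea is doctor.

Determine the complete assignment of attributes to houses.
Solution:

House | Pet | Color | Drink | Profession
----------------------------------------
  1   | fish | blue | milk | lawyer
  2   | horse | green | coffee | artist
  3   | bird | yellow | tea | doctor
  4   | dog | red | water | teacher
  5   | cat | white | juice | engineer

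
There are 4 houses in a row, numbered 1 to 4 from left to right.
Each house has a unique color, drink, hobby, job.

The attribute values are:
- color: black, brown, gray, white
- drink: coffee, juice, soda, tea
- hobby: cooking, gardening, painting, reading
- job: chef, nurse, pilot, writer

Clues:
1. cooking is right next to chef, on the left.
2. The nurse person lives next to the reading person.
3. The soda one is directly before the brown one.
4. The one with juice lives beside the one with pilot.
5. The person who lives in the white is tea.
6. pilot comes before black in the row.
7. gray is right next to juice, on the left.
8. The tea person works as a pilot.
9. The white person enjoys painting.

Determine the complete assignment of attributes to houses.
Solution:

House | Color | Drink | Hobby | Job
-----------------------------------
  1   | gray | soda | cooking | nurse
  2   | brown | juice | reading | chef
  3   | white | tea | painting | pilot
  4   | black | coffee | gardening | writer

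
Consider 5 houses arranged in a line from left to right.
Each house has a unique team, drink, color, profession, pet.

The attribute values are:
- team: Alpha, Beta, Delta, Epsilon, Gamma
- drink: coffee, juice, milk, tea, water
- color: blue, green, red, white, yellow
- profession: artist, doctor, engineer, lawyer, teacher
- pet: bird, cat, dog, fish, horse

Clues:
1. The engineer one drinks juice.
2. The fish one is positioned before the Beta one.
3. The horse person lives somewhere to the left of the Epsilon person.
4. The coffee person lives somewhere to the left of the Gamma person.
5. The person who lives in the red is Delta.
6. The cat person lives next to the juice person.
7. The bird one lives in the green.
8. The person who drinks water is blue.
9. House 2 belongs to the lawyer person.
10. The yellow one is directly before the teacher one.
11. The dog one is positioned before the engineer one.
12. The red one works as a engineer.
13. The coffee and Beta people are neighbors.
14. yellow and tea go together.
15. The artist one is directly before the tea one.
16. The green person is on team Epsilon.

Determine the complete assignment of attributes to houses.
Solution:

House | Team | Drink | Color | Profession | Pet
-----------------------------------------------
  1   | Alpha | coffee | white | artist | fish
  2   | Beta | tea | yellow | lawyer | dog
  3   | Gamma | water | blue | teacher | cat
  4   | Delta | juice | red | engineer | horse
  5   | Epsilon | milk | green | doctor | bird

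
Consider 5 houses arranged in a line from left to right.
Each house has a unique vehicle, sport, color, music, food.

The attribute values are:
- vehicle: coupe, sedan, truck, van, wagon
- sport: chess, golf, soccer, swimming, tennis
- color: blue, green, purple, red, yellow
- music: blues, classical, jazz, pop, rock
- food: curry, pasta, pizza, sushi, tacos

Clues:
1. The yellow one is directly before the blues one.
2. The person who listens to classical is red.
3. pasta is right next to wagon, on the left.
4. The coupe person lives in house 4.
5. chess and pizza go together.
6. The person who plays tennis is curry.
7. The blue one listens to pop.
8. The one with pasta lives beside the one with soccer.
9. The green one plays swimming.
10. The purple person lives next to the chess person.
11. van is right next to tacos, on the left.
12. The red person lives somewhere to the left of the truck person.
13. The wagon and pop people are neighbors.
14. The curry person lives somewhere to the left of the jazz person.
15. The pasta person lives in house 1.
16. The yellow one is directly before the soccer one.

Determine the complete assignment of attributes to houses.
Solution:

House | Vehicle | Sport | Color | Music | Food
----------------------------------------------
  1   | van | golf | yellow | rock | pasta
  2   | wagon | soccer | purple | blues | tacos
  3   | sedan | chess | blue | pop | pizza
  4   | coupe | tennis | red | classical | curry
  5   | truck | swimming | green | jazz | sushi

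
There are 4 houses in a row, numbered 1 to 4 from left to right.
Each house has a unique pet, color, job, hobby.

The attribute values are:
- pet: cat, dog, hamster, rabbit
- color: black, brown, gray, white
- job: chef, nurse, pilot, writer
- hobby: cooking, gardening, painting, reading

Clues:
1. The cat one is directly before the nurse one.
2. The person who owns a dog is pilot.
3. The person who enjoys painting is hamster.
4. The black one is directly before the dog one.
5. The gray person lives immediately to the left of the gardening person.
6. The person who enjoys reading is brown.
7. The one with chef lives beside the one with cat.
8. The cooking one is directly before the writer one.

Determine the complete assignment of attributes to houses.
Solution:

House | Pet | Color | Job | Hobby
---------------------------------
  1   | rabbit | gray | chef | cooking
  2   | cat | white | writer | gardening
  3   | hamster | black | nurse | painting
  4   | dog | brown | pilot | reading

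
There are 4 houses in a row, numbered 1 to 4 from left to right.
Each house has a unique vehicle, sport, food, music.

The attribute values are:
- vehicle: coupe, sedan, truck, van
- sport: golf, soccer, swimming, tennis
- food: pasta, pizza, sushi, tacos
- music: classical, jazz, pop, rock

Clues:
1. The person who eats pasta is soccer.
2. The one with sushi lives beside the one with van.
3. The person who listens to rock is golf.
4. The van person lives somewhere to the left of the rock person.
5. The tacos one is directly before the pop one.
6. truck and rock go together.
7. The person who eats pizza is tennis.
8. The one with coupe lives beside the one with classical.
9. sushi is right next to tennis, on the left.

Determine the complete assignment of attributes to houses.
Solution:

House | Vehicle | Sport | Food | Music
--------------------------------------
  1   | coupe | swimming | sushi | jazz
  2   | van | tennis | pizza | classical
  3   | truck | golf | tacos | rock
  4   | sedan | soccer | pasta | pop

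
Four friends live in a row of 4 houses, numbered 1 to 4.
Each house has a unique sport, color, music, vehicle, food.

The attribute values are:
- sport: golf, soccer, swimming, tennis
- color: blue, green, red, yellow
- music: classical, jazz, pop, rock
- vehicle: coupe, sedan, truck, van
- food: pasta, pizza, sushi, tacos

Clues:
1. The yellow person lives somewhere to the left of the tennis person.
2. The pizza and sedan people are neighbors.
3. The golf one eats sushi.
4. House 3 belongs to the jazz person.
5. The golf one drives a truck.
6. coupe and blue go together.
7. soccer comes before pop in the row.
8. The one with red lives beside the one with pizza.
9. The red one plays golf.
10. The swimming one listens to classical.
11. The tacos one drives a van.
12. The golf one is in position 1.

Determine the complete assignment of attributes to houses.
Solution:

House | Sport | Color | Music | Vehicle | Food
----------------------------------------------
  1   | golf | red | rock | truck | sushi
  2   | swimming | blue | classical | coupe | pizza
  3   | soccer | yellow | jazz | sedan | pasta
  4   | tennis | green | pop | van | tacos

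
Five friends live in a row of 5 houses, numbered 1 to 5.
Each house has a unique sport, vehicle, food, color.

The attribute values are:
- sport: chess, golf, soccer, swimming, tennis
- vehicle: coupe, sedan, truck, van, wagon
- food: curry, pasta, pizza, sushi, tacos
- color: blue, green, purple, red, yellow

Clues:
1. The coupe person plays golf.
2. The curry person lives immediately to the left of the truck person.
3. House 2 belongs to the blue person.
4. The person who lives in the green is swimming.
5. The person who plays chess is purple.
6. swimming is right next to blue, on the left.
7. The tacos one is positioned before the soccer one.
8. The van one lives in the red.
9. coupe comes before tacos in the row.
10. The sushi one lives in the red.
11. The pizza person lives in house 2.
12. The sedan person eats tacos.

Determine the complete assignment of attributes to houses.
Solution:

House | Sport | Vehicle | Food | Color
--------------------------------------
  1   | swimming | wagon | curry | green
  2   | tennis | truck | pizza | blue
  3   | golf | coupe | pasta | yellow
  4   | chess | sedan | tacos | purple
  5   | soccer | van | sushi | red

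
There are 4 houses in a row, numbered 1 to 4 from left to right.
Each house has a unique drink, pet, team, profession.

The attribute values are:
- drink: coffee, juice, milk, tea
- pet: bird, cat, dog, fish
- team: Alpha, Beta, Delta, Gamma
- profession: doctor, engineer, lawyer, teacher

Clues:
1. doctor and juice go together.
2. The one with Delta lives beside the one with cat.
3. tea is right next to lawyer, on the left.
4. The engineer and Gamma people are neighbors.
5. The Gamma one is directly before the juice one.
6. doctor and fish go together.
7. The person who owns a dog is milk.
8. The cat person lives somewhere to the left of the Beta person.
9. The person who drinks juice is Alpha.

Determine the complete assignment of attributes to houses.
Solution:

House | Drink | Pet | Team | Profession
---------------------------------------
  1   | tea | bird | Delta | engineer
  2   | coffee | cat | Gamma | lawyer
  3   | juice | fish | Alpha | doctor
  4   | milk | dog | Beta | teacher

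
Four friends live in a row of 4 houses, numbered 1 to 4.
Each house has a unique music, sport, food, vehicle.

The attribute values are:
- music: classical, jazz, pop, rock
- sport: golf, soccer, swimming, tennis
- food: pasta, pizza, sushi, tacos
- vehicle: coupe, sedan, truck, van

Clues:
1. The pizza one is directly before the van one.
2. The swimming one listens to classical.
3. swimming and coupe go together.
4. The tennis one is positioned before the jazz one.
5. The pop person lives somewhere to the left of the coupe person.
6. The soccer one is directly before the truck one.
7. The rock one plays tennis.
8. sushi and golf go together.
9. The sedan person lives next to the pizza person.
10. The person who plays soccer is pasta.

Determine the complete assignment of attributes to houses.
Solution:

House | Music | Sport | Food | Vehicle
--------------------------------------
  1   | pop | soccer | pasta | sedan
  2   | rock | tennis | pizza | truck
  3   | jazz | golf | sushi | van
  4   | classical | swimming | tacos | coupe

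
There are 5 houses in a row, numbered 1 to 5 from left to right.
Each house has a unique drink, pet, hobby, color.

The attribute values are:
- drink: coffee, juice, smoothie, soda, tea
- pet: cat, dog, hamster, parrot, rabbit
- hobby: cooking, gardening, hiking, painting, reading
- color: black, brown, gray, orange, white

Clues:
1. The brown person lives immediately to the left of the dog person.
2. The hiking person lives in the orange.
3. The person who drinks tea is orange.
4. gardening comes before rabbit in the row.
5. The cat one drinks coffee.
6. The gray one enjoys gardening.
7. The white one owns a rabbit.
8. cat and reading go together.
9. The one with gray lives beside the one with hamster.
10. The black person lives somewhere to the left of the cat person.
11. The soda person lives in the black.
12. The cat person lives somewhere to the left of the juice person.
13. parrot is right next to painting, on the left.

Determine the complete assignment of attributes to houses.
Solution:

House | Drink | Pet | Hobby | Color
-----------------------------------
  1   | smoothie | parrot | gardening | gray
  2   | soda | hamster | painting | black
  3   | coffee | cat | reading | brown
  4   | tea | dog | hiking | orange
  5   | juice | rabbit | cooking | white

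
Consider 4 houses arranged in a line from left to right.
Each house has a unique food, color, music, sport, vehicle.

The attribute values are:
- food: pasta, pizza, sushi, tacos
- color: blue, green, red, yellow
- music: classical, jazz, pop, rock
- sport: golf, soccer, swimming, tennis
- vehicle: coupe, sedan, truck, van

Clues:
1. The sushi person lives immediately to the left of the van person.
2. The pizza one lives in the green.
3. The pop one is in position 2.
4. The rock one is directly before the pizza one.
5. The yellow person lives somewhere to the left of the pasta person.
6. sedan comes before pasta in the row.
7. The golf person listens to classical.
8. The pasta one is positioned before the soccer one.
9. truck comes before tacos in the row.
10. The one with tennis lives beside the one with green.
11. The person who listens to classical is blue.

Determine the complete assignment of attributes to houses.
Solution:

House | Food | Color | Music | Sport | Vehicle
----------------------------------------------
  1   | sushi | yellow | rock | tennis | sedan
  2   | pizza | green | pop | swimming | van
  3   | pasta | blue | classical | golf | truck
  4   | tacos | red | jazz | soccer | coupe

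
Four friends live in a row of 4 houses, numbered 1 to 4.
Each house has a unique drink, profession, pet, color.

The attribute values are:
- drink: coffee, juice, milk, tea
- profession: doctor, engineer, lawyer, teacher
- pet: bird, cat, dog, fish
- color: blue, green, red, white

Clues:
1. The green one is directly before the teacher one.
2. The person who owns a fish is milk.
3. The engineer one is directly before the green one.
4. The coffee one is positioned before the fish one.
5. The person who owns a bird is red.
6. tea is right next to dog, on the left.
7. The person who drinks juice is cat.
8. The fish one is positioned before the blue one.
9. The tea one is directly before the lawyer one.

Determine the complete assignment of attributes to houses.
Solution:

House | Drink | Profession | Pet | Color
----------------------------------------
  1   | tea | engineer | bird | red
  2   | coffee | lawyer | dog | green
  3   | milk | teacher | fish | white
  4   | juice | doctor | cat | blue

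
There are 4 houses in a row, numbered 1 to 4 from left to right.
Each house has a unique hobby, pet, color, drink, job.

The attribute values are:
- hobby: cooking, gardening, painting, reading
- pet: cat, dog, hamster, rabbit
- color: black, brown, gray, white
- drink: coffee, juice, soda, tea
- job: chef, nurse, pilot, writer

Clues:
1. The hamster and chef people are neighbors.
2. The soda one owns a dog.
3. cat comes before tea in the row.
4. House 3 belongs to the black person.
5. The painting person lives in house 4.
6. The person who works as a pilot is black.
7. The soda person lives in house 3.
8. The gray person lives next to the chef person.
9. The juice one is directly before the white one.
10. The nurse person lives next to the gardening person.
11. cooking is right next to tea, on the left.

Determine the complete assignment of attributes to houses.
Solution:

House | Hobby | Pet | Color | Drink | Job
-----------------------------------------
  1   | reading | hamster | gray | juice | nurse
  2   | gardening | cat | white | coffee | chef
  3   | cooking | dog | black | soda | pilot
  4   | painting | rabbit | brown | tea | writer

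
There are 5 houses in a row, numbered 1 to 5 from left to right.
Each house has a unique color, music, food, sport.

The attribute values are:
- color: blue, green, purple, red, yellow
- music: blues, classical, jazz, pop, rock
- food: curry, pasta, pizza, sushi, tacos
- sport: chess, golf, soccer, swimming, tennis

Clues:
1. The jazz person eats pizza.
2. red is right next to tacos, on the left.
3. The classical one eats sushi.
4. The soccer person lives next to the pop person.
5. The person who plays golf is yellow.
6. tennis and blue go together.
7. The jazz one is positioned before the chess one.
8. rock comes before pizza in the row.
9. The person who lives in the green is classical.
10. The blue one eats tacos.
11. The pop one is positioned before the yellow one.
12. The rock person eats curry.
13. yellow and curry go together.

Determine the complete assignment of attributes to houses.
Solution:

House | Color | Music | Food | Sport
------------------------------------
  1   | red | blues | pasta | soccer
  2   | blue | pop | tacos | tennis
  3   | yellow | rock | curry | golf
  4   | purple | jazz | pizza | swimming
  5   | green | classical | sushi | chess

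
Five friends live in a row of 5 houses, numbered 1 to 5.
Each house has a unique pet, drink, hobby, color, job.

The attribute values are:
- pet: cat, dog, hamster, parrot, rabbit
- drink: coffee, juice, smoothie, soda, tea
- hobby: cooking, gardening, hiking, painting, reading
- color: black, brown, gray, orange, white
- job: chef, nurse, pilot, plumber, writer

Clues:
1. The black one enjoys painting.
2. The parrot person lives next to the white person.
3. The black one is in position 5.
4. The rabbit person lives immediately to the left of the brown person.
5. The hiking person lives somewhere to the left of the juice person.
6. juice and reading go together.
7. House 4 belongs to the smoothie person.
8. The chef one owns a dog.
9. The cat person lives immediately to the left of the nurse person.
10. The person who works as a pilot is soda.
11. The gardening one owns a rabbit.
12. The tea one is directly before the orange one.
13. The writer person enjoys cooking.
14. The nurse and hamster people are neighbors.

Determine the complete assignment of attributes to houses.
Solution:

House | Pet | Drink | Hobby | Color | Job
-----------------------------------------
  1   | rabbit | soda | gardening | gray | pilot
  2   | cat | tea | hiking | brown | plumber
  3   | parrot | juice | reading | orange | nurse
  4   | hamster | smoothie | cooking | white | writer
  5   | dog | coffee | painting | black | chef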